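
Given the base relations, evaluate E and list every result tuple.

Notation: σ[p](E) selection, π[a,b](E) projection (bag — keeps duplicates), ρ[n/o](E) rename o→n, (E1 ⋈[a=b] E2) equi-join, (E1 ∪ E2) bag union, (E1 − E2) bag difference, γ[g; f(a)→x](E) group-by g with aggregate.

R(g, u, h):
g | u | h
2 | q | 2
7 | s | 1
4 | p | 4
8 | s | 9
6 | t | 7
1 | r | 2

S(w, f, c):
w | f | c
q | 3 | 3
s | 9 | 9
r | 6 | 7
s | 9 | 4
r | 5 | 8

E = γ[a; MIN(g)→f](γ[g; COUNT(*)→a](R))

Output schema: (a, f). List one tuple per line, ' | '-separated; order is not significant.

Stepwise |·|:
  R → 6
  γ[g; COUNT(*)→a](R) → 6
  γ[a; MIN(g)→f](γ[g; COUNT(*)→a](R)) → 1

== RESULT ==
a | f
1 | 1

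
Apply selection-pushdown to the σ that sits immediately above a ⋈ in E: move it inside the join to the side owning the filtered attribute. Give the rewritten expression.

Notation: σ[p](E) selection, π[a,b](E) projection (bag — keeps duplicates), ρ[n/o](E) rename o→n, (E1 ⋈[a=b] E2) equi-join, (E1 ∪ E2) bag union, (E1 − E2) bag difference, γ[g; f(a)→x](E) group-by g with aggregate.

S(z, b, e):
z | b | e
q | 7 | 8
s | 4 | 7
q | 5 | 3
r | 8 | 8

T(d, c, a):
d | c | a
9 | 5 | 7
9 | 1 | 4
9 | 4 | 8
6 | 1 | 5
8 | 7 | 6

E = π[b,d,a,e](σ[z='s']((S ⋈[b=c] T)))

σ filters on z, owned by the left side.
E' = π[b,d,a,e]((σ[z='s'](S) ⋈[b=c] T))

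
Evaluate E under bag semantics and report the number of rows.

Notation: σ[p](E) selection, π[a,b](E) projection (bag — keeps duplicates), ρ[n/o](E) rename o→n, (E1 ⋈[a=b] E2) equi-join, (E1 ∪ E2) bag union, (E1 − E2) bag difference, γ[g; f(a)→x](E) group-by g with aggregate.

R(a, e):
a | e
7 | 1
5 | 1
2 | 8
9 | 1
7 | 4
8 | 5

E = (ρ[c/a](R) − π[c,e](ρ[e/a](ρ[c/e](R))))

Row counts bottom-up:
  R → 6
  ρ[c/a](R) → 6
  R → 6
  ρ[c/e](R) → 6
  ρ[e/a](ρ[c/e](R)) → 6
  π[c,e](ρ[e/a](ρ[c/e](R))) → 6
  (ρ[c/a](R) − π[c,e](ρ[e/a](ρ[c/e](R)))) → 6

|E| = 6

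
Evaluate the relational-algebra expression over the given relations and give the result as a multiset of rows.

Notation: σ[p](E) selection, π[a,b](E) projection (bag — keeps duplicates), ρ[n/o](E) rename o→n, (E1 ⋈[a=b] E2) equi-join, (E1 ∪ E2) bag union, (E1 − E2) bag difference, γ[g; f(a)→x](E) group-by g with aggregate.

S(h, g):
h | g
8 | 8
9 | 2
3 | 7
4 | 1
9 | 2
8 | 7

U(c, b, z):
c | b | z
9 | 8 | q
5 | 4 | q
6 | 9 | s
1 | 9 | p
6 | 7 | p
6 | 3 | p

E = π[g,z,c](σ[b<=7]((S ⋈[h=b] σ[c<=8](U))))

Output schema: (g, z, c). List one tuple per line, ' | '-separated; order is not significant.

Subexpression sizes:
  S → 6
  U → 6
  σ[c<=8](U) → 5
  (S ⋈[h=b] σ[c<=8](U)) → 6
  σ[b<=7]((S ⋈[h=b] σ[c<=8](U))) → 2
  π[g,z,c](σ[b<=7]((S ⋈[h=b] σ[c<=8](U)))) → 2

== RESULT ==
g | z | c
1 | q | 5
7 | p | 6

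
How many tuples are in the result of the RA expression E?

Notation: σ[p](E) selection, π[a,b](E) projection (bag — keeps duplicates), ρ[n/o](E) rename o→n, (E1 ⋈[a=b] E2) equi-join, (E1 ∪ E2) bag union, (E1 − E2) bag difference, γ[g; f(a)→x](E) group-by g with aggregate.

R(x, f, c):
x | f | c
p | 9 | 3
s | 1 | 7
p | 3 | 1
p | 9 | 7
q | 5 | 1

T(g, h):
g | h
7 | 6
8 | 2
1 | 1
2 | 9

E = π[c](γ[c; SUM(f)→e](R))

Row counts bottom-up:
  R → 5
  γ[c; SUM(f)→e](R) → 3
  π[c](γ[c; SUM(f)→e](R)) → 3

|E| = 3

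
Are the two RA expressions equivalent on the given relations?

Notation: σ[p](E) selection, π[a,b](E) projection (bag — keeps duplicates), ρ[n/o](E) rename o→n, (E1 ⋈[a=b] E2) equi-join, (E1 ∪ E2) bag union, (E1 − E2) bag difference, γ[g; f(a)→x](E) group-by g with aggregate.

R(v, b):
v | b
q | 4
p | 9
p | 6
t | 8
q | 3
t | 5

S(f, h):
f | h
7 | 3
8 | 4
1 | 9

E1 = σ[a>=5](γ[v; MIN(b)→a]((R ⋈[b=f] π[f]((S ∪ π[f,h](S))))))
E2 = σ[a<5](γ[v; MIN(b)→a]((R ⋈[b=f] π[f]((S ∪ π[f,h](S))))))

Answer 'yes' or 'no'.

E1 row counts bottom-up:
  R → 6
  S → 3
  S → 3
  π[f,h](S) → 3
  (S ∪ π[f,h](S)) → 6
  π[f]((S ∪ π[f,h](S))) → 6
  (R ⋈[b=f] π[f]((S ∪ π[f,h](S)))) → 2
  γ[v; MIN(b)→a]((R ⋈[b=f] π[f]((S ∪ π[f,h](S))))) → 1
  σ[a>=5](γ[v; MIN(b)→a]((R ⋈[b=f] π[f]((S ∪ π[f,h](S)))))) → 1
E2 row counts bottom-up:
  R → 6
  S → 3
  S → 3
  π[f,h](S) → 3
  (S ∪ π[f,h](S)) → 6
  π[f]((S ∪ π[f,h](S))) → 6
  (R ⋈[b=f] π[f]((S ∪ π[f,h](S)))) → 2
  γ[v; MIN(b)→a]((R ⋈[b=f] π[f]((S ∪ π[f,h](S))))) → 1
  σ[a<5](γ[v; MIN(b)→a]((R ⋈[b=f] π[f]((S ∪ π[f,h](S)))))) → 0

E1 result:
v | a
t | 8
E2 result:
v | a
(0 rows)
Witness: ('t', 8) appears 1× in E1 but 0× in E2.

no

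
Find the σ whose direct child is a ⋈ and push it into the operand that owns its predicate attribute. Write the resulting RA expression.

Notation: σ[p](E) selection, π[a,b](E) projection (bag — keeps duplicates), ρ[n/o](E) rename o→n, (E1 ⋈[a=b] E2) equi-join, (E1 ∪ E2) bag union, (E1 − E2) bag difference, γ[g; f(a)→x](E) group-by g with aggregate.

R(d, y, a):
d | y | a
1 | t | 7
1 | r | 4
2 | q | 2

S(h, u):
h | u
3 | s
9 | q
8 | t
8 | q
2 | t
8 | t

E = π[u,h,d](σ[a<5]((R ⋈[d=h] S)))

σ filters on a, owned by the left side.
E' = π[u,h,d]((σ[a<5](R) ⋈[d=h] S))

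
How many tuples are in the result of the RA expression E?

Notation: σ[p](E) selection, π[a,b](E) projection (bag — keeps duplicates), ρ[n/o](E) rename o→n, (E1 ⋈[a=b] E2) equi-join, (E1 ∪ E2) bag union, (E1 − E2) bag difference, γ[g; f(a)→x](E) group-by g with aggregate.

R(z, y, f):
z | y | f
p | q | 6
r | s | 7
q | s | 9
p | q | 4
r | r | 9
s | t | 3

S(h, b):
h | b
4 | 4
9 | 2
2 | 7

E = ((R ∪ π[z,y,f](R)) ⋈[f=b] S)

Row counts bottom-up:
  R → 6
  R → 6
  π[z,y,f](R) → 6
  (R ∪ π[z,y,f](R)) → 12
  S → 3
  ((R ∪ π[z,y,f](R)) ⋈[f=b] S) → 4

|E| = 4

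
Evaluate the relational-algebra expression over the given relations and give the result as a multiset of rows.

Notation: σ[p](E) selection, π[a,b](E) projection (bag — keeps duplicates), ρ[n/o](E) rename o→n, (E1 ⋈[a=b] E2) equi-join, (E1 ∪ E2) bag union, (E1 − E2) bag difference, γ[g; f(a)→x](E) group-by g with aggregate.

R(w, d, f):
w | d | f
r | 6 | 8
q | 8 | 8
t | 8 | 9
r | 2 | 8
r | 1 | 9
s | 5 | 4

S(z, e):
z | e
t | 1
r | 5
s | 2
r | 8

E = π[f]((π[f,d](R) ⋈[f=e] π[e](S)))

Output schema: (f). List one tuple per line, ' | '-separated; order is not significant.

Stepwise |·|:
  R → 6
  π[f,d](R) → 6
  S → 4
  π[e](S) → 4
  (π[f,d](R) ⋈[f=e] π[e](S)) → 3
  π[f]((π[f,d](R) ⋈[f=e] π[e](S))) → 3

== RESULT ==
f
8
8
8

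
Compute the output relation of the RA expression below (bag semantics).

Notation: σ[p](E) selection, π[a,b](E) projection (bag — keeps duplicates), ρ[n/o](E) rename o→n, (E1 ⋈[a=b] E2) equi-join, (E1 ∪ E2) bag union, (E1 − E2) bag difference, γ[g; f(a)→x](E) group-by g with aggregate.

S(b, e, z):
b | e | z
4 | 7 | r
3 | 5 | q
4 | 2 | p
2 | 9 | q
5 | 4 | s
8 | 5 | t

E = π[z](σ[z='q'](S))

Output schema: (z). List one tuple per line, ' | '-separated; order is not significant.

Subexpression sizes:
  S → 6
  σ[z='q'](S) → 2
  π[z](σ[z='q'](S)) → 2

== RESULT ==
z
q
q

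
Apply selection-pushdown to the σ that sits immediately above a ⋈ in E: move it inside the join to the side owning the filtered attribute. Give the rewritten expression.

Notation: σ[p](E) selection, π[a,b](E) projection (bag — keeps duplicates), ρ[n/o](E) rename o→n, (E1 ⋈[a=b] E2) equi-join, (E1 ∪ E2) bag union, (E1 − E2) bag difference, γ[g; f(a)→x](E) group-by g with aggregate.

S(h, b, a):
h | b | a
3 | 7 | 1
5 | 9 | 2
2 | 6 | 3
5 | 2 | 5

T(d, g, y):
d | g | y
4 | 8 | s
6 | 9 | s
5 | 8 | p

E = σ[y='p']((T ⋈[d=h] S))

σ filters on y, owned by the left side.
E' = (σ[y='p'](T) ⋈[d=h] S)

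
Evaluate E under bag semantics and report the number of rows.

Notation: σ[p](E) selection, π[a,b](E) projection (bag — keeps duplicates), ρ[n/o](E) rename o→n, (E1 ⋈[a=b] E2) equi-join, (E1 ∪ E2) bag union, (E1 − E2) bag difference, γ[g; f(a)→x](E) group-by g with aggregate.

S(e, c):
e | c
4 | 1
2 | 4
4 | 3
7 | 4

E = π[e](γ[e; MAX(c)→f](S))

Per-node cardinality:
  S → 4
  γ[e; MAX(c)→f](S) → 3
  π[e](γ[e; MAX(c)→f](S)) → 3

|E| = 3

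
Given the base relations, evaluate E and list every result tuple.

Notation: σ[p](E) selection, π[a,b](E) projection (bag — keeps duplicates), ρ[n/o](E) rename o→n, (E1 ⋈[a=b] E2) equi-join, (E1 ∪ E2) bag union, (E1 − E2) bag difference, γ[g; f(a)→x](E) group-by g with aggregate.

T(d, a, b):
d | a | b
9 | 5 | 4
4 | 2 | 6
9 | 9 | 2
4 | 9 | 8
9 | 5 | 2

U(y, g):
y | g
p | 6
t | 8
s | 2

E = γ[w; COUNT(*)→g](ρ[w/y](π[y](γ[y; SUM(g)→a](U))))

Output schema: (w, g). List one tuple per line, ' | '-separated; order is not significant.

Row counts bottom-up:
  U → 3
  γ[y; SUM(g)→a](U) → 3
  π[y](γ[y; SUM(g)→a](U)) → 3
  ρ[w/y](π[y](γ[y; SUM(g)→a](U))) → 3
  γ[w; COUNT(*)→g](ρ[w/y](π[y](γ[y; SUM(g)→a](U)))) → 3

== RESULT ==
w | g
p | 1
s | 1
t | 1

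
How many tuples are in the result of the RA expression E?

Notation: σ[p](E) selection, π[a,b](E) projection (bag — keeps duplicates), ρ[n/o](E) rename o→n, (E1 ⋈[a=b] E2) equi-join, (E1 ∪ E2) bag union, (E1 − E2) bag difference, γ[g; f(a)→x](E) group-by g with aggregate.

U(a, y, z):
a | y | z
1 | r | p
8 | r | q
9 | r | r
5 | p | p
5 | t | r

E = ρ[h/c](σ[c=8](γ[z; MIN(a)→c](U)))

Stepwise |·|:
  U → 5
  γ[z; MIN(a)→c](U) → 3
  σ[c=8](γ[z; MIN(a)→c](U)) → 1
  ρ[h/c](σ[c=8](γ[z; MIN(a)→c](U))) → 1

|E| = 1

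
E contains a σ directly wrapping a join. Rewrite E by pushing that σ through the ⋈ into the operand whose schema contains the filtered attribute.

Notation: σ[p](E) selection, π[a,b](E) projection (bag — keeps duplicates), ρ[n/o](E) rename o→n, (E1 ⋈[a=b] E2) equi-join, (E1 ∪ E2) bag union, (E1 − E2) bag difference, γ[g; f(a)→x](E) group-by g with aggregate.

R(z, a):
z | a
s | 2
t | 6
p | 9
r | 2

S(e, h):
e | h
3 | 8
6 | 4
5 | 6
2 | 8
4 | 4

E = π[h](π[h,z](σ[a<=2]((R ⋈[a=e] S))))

σ filters on a, owned by the left side.
E' = π[h](π[h,z]((σ[a<=2](R) ⋈[a=e] S)))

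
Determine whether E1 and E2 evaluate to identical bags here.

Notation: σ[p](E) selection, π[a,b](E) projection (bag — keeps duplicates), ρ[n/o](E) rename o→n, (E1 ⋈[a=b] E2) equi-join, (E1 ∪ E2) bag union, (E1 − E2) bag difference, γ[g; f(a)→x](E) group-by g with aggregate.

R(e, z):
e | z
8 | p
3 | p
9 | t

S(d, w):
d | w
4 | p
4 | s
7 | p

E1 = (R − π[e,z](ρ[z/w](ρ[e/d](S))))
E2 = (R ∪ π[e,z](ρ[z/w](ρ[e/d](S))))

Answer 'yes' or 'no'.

E1 per-node cardinality:
  R → 3
  S → 3
  ρ[e/d](S) → 3
  ρ[z/w](ρ[e/d](S)) → 3
  π[e,z](ρ[z/w](ρ[e/d](S))) → 3
  (R − π[e,z](ρ[z/w](ρ[e/d](S)))) → 3
E2 per-node cardinality:
  R → 3
  S → 3
  ρ[e/d](S) → 3
  ρ[z/w](ρ[e/d](S)) → 3
  π[e,z](ρ[z/w](ρ[e/d](S))) → 3
  (R ∪ π[e,z](ρ[z/w](ρ[e/d](S)))) → 6

E1 result:
e | z
3 | p
8 | p
9 | t
E2 result:
e | z
3 | p
4 | p
4 | s
7 | p
8 | p
9 | t
Witness: (4, 's') appears 0× in E1 but 1× in E2.

no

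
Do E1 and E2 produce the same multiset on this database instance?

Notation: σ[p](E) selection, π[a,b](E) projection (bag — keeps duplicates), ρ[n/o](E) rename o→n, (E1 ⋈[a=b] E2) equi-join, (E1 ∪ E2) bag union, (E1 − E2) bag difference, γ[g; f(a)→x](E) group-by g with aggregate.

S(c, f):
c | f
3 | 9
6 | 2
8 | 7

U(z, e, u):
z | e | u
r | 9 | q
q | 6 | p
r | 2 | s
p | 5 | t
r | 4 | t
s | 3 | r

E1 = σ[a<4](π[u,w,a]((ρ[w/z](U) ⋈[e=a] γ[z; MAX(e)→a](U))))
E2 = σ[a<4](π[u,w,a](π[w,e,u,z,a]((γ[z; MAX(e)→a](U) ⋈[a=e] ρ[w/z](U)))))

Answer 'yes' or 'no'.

E1 per-node cardinality:
  U → 6
  ρ[w/z](U) → 6
  U → 6
  γ[z; MAX(e)→a](U) → 4
  (ρ[w/z](U) ⋈[e=a] γ[z; MAX(e)→a](U)) → 4
  π[u,w,a]((ρ[w/z](U) ⋈[e=a] γ[z; MAX(e)→a](U))) → 4
  σ[a<4](π[u,w,a]((ρ[w/z](U) ⋈[e=a] γ[z; MAX(e)→a](U)))) → 1
E2 per-node cardinality:
  U → 6
  γ[z; MAX(e)→a](U) → 4
  U → 6
  ρ[w/z](U) → 6
  (γ[z; MAX(e)→a](U) ⋈[a=e] ρ[w/z](U)) → 4
  π[w,e,u,z,a]((γ[z; MAX(e)→a](U) ⋈[a=e] ρ[w/z](U))) → 4
  π[u,w,a](π[w,e,u,z,a]((γ[z; MAX(e)→a](U) ⋈[a=e] ρ[w/z](U)))) → 4
  σ[a<4](π[u,w,a](π[w,e,u,z,a]((γ[z; MAX(e)→a](U) ⋈[a=e] ρ[w/z](U))))) → 1

E1 and E2 produce the same multiset:
u | w | a
r | s | 3

yes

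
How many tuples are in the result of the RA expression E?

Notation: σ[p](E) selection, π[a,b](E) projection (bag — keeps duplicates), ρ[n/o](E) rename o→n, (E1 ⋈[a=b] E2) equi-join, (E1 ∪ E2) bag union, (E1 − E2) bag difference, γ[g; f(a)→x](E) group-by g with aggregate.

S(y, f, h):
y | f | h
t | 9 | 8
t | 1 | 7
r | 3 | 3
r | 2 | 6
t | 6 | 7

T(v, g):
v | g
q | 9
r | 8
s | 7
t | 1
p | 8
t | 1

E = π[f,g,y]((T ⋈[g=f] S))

Stepwise |·|:
  T → 6
  S → 5
  (T ⋈[g=f] S) → 3
  π[f,g,y]((T ⋈[g=f] S)) → 3

|E| = 3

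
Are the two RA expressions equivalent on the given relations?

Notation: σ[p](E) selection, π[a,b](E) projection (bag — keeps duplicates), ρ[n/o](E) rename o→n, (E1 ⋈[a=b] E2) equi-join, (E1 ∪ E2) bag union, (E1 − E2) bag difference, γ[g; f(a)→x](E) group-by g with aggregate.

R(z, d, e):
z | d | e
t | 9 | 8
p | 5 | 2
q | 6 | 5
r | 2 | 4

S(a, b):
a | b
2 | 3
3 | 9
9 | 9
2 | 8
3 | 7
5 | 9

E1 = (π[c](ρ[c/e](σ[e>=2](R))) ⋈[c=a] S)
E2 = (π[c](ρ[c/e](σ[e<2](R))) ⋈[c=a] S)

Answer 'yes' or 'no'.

E1 row counts bottom-up:
  R → 4
  σ[e>=2](R) → 4
  ρ[c/e](σ[e>=2](R)) → 4
  π[c](ρ[c/e](σ[e>=2](R))) → 4
  S → 6
  (π[c](ρ[c/e](σ[e>=2](R))) ⋈[c=a] S) → 3
E2 row counts bottom-up:
  R → 4
  σ[e<2](R) → 0
  ρ[c/e](σ[e<2](R)) → 0
  π[c](ρ[c/e](σ[e<2](R))) → 0
  S → 6
  (π[c](ρ[c/e](σ[e<2](R))) ⋈[c=a] S) → 0

E1 result:
c | a | b
2 | 2 | 3
2 | 2 | 8
5 | 5 | 9
E2 result:
c | a | b
(0 rows)
Witness: (2, 2, 3) appears 1× in E1 but 0× in E2.

no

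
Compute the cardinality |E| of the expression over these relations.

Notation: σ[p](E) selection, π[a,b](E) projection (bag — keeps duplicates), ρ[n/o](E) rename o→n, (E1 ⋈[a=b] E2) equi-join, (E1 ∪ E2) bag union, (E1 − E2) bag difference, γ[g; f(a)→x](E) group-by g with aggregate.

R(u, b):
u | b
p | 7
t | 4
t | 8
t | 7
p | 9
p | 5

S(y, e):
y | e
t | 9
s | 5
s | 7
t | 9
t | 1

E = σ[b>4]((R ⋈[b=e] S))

Subexpression sizes:
  R → 6
  S → 5
  (R ⋈[b=e] S) → 5
  σ[b>4]((R ⋈[b=e] S)) → 5

|E| = 5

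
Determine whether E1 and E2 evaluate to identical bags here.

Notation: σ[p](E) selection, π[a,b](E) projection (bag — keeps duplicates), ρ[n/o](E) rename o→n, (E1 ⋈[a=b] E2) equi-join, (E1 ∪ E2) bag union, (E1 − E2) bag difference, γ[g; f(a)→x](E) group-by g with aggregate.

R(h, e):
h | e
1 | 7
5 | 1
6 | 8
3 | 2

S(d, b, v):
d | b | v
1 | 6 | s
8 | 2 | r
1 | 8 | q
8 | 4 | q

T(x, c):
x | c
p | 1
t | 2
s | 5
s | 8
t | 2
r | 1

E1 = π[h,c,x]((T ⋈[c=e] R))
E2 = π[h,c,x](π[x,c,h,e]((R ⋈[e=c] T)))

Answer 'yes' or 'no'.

E1 stepwise |·|:
  T → 6
  R → 4
  (T ⋈[c=e] R) → 5
  π[h,c,x]((T ⋈[c=e] R)) → 5
E2 stepwise |·|:
  R → 4
  T → 6
  (R ⋈[e=c] T) → 5
  π[x,c,h,e]((R ⋈[e=c] T)) → 5
  π[h,c,x](π[x,c,h,e]((R ⋈[e=c] T))) → 5

E1 and E2 produce the same multiset:
h | c | x
3 | 2 | t
3 | 2 | t
5 | 1 | p
5 | 1 | r
6 | 8 | s

yes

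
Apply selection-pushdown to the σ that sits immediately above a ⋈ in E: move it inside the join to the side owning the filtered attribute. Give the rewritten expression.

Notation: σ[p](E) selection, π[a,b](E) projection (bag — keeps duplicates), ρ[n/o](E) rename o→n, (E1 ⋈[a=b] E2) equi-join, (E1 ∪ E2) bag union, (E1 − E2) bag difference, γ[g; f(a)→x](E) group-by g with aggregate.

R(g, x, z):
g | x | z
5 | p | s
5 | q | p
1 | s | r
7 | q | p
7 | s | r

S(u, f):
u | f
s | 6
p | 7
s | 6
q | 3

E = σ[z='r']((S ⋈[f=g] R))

σ filters on z, owned by the right side.
E' = (S ⋈[f=g] σ[z='r'](R))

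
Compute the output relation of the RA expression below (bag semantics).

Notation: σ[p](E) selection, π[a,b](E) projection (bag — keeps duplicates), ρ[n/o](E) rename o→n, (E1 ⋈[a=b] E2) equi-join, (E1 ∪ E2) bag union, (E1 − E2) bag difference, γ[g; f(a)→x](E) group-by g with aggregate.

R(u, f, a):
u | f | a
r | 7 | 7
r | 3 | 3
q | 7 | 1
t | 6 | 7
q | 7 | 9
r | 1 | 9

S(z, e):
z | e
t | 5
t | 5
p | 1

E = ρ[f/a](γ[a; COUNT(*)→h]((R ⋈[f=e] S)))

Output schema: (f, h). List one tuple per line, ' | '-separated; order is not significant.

Stepwise |·|:
  R → 6
  S → 3
  (R ⋈[f=e] S) → 1
  γ[a; COUNT(*)→h]((R ⋈[f=e] S)) → 1
  ρ[f/a](γ[a; COUNT(*)→h]((R ⋈[f=e] S))) → 1

== RESULT ==
f | h
9 | 1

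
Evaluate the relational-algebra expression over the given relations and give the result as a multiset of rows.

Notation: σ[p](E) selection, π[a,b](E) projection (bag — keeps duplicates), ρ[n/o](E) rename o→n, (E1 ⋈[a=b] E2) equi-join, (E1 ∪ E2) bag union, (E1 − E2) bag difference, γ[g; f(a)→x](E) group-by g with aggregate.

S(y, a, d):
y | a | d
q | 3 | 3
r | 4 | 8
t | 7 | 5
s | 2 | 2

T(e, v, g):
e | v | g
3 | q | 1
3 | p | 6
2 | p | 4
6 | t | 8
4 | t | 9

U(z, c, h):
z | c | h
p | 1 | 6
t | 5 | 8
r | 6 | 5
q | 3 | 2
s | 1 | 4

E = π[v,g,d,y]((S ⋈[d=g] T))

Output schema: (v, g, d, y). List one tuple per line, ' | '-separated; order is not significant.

Row counts bottom-up:
  S → 4
  T → 5
  (S ⋈[d=g] T) → 1
  π[v,g,d,y]((S ⋈[d=g] T)) → 1

== RESULT ==
v | g | d | y
t | 8 | 8 | r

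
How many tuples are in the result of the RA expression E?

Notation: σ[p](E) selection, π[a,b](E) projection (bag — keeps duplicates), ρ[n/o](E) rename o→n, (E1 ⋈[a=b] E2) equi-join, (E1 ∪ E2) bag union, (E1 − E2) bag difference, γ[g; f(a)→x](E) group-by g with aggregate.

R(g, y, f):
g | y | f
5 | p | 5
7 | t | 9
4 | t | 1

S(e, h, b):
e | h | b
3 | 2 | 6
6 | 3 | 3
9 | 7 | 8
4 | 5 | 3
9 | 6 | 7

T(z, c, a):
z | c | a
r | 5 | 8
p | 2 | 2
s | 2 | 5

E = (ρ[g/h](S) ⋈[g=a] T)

Per-node cardinality:
  S → 5
  ρ[g/h](S) → 5
  T → 3
  (ρ[g/h](S) ⋈[g=a] T) → 2

|E| = 2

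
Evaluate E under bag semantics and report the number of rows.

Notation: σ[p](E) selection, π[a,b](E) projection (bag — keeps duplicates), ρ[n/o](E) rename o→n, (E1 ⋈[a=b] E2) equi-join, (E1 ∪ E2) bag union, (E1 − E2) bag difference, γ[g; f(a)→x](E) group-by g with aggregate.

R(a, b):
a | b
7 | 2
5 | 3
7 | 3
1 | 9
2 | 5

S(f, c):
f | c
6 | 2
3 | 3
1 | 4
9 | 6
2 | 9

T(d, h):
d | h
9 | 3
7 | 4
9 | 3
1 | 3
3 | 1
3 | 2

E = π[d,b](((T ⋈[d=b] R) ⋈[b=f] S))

Subexpression sizes:
  T → 6
  R → 5
  (T ⋈[d=b] R) → 6
  S → 5
  ((T ⋈[d=b] R) ⋈[b=f] S) → 6
  π[d,b](((T ⋈[d=b] R) ⋈[b=f] S)) → 6

|E| = 6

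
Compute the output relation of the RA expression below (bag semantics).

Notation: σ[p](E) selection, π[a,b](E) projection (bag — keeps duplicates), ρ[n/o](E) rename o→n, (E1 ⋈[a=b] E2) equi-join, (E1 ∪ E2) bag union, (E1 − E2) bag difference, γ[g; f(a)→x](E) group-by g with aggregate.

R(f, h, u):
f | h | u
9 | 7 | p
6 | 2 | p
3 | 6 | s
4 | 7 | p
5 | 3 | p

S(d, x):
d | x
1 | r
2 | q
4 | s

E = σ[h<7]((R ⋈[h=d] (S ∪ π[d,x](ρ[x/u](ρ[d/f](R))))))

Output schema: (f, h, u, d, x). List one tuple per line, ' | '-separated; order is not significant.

Row counts bottom-up:
  R → 5
  S → 3
  R → 5
  ρ[d/f](R) → 5
  ρ[x/u](ρ[d/f](R)) → 5
  π[d,x](ρ[x/u](ρ[d/f](R))) → 5
  (S ∪ π[d,x](ρ[x/u](ρ[d/f](R)))) → 8
  (R ⋈[h=d] (S ∪ π[d,x](ρ[x/u](ρ[d/f](R))))) → 3
  σ[h<7]((R ⋈[h=d] (S ∪ π[d,x](ρ[x/u](ρ[d/f](R)))))) → 3

== RESULT ==
f | h | u | d | x
3 | 6 | s | 6 | p
5 | 3 | p | 3 | s
6 | 2 | p | 2 | q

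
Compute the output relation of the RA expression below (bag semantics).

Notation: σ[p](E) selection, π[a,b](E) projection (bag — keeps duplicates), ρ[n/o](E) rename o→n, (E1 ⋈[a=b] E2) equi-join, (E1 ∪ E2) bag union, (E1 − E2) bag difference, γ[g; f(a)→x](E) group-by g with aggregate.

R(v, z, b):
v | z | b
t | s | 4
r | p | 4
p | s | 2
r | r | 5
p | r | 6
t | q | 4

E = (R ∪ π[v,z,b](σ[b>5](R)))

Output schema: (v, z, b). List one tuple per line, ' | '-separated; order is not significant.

Subexpression sizes:
  R → 6
  R → 6
  σ[b>5](R) → 1
  π[v,z,b](σ[b>5](R)) → 1
  (R ∪ π[v,z,b](σ[b>5](R))) → 7

== RESULT ==
v | z | b
p | r | 6
p | r | 6
p | s | 2
r | p | 4
r | r | 5
t | q | 4
t | s | 4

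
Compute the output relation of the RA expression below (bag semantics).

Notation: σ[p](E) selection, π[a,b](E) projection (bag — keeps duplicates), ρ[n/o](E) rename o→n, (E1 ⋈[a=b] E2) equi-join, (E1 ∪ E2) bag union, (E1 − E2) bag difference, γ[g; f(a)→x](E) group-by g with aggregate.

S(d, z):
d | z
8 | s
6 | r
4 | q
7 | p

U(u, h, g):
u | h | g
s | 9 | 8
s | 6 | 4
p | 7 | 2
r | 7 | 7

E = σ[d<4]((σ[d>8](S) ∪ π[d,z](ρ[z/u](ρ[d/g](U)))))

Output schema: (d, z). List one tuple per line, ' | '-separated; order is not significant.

Per-node cardinality:
  S → 4
  σ[d>8](S) → 0
  U → 4
  ρ[d/g](U) → 4
  ρ[z/u](ρ[d/g](U)) → 4
  π[d,z](ρ[z/u](ρ[d/g](U))) → 4
  (σ[d>8](S) ∪ π[d,z](ρ[z/u](ρ[d/g](U)))) → 4
  σ[d<4]((σ[d>8](S) ∪ π[d,z](ρ[z/u](ρ[d/g](U))))) → 1

== RESULT ==
d | z
2 | p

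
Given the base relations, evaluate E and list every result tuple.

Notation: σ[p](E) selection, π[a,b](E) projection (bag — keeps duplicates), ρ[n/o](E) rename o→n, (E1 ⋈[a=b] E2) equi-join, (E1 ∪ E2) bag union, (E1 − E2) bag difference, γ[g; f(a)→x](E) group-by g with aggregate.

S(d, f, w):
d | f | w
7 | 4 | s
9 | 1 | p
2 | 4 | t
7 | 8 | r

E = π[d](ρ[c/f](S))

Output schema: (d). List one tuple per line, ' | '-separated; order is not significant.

Row counts bottom-up:
  S → 4
  ρ[c/f](S) → 4
  π[d](ρ[c/f](S)) → 4

== RESULT ==
d
2
7
7
9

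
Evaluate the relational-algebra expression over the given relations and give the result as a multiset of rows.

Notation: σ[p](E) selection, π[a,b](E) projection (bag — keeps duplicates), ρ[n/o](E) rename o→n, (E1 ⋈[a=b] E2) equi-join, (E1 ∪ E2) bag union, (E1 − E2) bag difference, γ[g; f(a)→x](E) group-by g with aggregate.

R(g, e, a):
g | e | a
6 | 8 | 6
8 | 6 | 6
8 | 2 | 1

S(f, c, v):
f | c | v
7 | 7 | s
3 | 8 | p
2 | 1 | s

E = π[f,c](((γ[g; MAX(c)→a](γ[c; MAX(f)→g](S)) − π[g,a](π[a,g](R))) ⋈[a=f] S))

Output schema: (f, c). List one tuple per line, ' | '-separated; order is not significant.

Stepwise |·|:
  S → 3
  γ[c; MAX(f)→g](S) → 3
  γ[g; MAX(c)→a](γ[c; MAX(f)→g](S)) → 3
  R → 3
  π[a,g](R) → 3
  π[g,a](π[a,g](R)) → 3
  (γ[g; MAX(c)→a](γ[c; MAX(f)→g](S)) − π[g,a](π[a,g](R))) → 3
  S → 3
  ((γ[g; MAX(c)→a](γ[c; MAX(f)→g](S)) − π[g,a](π[a,g](R))) ⋈[a=f] S) → 1
  π[f,c](((γ[g; MAX(c)→a](γ[c; MAX(f)→g](S)) − π[g,a](π[a,g](R))) ⋈[a=f] S)) → 1

== RESULT ==
f | c
7 | 7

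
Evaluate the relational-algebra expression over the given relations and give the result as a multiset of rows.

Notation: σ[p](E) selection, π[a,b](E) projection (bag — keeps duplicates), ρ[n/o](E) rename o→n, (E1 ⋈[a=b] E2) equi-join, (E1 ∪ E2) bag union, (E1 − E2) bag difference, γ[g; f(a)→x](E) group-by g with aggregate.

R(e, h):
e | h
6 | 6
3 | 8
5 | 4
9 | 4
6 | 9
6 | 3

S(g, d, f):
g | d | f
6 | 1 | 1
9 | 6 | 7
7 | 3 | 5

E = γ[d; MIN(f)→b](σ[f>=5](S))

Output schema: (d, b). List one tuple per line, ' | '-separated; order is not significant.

Subexpression sizes:
  S → 3
  σ[f>=5](S) → 2
  γ[d; MIN(f)→b](σ[f>=5](S)) → 2

== RESULT ==
d | b
3 | 5
6 | 7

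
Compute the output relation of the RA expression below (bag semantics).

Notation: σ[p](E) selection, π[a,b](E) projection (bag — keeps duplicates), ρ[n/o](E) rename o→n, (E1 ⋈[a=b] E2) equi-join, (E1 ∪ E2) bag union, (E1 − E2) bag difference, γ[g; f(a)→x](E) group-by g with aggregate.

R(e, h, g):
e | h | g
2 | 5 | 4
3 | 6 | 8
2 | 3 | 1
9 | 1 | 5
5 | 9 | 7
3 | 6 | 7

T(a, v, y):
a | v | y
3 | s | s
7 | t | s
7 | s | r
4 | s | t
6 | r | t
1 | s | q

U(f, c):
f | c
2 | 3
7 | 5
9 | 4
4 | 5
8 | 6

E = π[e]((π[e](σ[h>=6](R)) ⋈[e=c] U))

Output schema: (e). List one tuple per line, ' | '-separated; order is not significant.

Row counts bottom-up:
  R → 6
  σ[h>=6](R) → 3
  π[e](σ[h>=6](R)) → 3
  U → 5
  (π[e](σ[h>=6](R)) ⋈[e=c] U) → 4
  π[e]((π[e](σ[h>=6](R)) ⋈[e=c] U)) → 4

== RESULT ==
e
3
3
5
5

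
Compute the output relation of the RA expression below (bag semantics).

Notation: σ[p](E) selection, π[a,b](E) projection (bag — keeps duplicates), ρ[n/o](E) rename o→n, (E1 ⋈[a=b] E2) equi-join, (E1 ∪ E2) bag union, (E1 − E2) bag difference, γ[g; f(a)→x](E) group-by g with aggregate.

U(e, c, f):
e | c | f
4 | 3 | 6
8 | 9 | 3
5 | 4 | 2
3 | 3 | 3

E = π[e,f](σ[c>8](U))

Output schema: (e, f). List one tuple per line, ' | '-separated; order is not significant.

Subexpression sizes:
  U → 4
  σ[c>8](U) → 1
  π[e,f](σ[c>8](U)) → 1

== RESULT ==
e | f
8 | 3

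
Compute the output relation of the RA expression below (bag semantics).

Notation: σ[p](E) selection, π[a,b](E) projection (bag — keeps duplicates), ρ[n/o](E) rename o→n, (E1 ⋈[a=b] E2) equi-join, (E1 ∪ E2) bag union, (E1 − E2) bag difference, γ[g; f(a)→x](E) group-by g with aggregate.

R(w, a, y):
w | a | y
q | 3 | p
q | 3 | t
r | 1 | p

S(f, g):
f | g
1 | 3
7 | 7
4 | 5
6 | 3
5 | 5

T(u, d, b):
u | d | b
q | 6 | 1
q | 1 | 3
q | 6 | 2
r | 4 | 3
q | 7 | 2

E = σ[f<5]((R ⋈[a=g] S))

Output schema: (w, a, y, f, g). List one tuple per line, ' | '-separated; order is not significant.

Stepwise |·|:
  R → 3
  S → 5
  (R ⋈[a=g] S) → 4
  σ[f<5]((R ⋈[a=g] S)) → 2

== RESULT ==
w | a | y | f | g
q | 3 | p | 1 | 3
q | 3 | t | 1 | 3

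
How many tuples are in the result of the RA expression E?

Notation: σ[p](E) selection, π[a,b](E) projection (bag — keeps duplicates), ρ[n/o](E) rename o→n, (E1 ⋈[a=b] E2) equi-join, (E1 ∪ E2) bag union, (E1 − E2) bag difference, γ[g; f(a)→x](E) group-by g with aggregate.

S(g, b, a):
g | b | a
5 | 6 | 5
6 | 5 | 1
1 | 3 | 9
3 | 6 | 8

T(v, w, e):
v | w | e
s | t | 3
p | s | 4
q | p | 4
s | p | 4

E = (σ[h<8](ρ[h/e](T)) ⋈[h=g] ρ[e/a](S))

Stepwise |·|:
  T → 4
  ρ[h/e](T) → 4
  σ[h<8](ρ[h/e](T)) → 4
  S → 4
  ρ[e/a](S) → 4
  (σ[h<8](ρ[h/e](T)) ⋈[h=g] ρ[e/a](S)) → 1

|E| = 1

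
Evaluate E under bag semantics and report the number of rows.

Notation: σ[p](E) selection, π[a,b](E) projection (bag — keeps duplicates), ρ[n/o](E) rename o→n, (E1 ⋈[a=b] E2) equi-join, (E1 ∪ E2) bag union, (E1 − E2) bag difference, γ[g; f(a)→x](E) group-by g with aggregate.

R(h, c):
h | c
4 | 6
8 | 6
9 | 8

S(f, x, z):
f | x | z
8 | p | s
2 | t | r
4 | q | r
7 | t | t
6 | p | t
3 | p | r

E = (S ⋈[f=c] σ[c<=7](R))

Stepwise |·|:
  S → 6
  R → 3
  σ[c<=7](R) → 2
  (S ⋈[f=c] σ[c<=7](R)) → 2

|E| = 2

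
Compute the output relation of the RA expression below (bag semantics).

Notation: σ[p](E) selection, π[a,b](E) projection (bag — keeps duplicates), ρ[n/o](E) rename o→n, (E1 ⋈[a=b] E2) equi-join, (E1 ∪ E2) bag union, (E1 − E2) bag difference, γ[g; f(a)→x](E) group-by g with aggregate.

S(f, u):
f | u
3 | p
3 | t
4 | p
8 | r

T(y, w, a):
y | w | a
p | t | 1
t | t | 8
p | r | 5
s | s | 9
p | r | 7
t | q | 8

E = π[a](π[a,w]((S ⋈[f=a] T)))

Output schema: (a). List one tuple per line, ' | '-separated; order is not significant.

Subexpression sizes:
  S → 4
  T → 6
  (S ⋈[f=a] T) → 2
  π[a,w]((S ⋈[f=a] T)) → 2
  π[a](π[a,w]((S ⋈[f=a] T))) → 2

== RESULT ==
a
8
8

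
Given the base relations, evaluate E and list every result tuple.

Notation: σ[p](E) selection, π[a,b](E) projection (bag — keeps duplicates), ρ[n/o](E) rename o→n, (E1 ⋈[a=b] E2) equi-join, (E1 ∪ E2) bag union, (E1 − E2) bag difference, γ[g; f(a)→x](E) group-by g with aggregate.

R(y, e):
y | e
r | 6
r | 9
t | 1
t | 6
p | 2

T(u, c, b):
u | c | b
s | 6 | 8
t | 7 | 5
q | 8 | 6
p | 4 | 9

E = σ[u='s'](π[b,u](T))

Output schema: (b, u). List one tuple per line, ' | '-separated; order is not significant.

Subexpression sizes:
  T → 4
  π[b,u](T) → 4
  σ[u='s'](π[b,u](T)) → 1

== RESULT ==
b | u
8 | s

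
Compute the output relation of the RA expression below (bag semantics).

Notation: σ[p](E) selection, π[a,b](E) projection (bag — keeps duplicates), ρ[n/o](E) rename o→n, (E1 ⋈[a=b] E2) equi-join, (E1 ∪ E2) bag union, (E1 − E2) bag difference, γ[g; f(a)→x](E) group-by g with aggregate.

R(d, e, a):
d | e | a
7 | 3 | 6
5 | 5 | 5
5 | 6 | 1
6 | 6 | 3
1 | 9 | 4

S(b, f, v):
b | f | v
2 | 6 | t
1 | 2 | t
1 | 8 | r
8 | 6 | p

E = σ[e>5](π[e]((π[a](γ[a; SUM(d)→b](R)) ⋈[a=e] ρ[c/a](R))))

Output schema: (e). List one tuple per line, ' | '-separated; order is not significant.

Stepwise |·|:
  R → 5
  γ[a; SUM(d)→b](R) → 5
  π[a](γ[a; SUM(d)→b](R)) → 5
  R → 5
  ρ[c/a](R) → 5
  (π[a](γ[a; SUM(d)→b](R)) ⋈[a=e] ρ[c/a](R)) → 4
  π[e]((π[a](γ[a; SUM(d)→b](R)) ⋈[a=e] ρ[c/a](R))) → 4
  σ[e>5](π[e]((π[a](γ[a; SUM(d)→b](R)) ⋈[a=e] ρ[c/a](R)))) → 2

== RESULT ==
e
6
6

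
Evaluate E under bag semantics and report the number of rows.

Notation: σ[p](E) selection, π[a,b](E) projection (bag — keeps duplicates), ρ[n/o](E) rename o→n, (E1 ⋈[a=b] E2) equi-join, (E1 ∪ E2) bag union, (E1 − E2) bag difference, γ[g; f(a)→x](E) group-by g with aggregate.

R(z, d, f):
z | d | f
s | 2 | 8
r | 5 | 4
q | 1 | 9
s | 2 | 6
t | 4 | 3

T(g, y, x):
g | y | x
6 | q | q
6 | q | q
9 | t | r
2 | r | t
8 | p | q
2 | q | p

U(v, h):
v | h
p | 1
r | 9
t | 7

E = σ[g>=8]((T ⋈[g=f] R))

Stepwise |·|:
  T → 6
  R → 5
  (T ⋈[g=f] R) → 4
  σ[g>=8]((T ⋈[g=f] R)) → 2

|E| = 2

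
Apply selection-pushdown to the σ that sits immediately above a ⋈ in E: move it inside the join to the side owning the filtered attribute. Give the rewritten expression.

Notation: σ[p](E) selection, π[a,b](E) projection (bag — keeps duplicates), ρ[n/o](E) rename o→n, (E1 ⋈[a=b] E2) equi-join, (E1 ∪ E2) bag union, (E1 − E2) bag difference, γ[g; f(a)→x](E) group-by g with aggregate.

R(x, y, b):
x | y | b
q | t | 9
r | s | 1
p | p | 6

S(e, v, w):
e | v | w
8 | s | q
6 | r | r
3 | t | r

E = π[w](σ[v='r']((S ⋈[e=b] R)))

σ filters on v, owned by the left side.
E' = π[w]((σ[v='r'](S) ⋈[e=b] R))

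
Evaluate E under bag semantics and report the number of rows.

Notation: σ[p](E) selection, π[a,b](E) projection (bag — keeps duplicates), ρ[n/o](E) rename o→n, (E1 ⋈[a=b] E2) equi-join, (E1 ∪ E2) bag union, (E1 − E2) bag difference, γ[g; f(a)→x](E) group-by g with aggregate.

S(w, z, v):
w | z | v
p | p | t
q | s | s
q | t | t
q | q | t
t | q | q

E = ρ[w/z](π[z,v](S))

Per-node cardinality:
  S → 5
  π[z,v](S) → 5
  ρ[w/z](π[z,v](S)) → 5

|E| = 5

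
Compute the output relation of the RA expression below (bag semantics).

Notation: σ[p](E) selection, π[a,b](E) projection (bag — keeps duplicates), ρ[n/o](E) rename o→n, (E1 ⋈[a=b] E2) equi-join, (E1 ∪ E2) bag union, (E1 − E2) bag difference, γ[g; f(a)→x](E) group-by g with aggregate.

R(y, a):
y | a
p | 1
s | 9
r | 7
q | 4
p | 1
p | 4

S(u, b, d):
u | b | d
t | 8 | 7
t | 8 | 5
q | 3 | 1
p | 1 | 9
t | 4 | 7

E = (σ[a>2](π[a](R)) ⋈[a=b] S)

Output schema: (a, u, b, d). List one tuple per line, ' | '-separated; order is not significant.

Per-node cardinality:
  R → 6
  π[a](R) → 6
  σ[a>2](π[a](R)) → 4
  S → 5
  (σ[a>2](π[a](R)) ⋈[a=b] S) → 2

== RESULT ==
a | u | b | d
4 | t | 4 | 7
4 | t | 4 | 7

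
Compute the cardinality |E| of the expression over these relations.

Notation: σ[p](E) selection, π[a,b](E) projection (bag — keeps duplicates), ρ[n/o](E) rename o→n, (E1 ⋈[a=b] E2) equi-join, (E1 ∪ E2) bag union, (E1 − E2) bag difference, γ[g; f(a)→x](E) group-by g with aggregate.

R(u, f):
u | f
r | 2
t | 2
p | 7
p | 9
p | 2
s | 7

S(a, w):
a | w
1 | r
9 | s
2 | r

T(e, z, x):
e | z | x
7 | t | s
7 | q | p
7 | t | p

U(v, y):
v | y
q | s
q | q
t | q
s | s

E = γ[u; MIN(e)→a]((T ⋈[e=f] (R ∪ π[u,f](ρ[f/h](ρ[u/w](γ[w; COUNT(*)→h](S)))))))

Subexpression sizes:
  T → 3
  R → 6
  S → 3
  γ[w; COUNT(*)→h](S) → 2
  ρ[u/w](γ[w; COUNT(*)→h](S)) → 2
  ρ[f/h](ρ[u/w](γ[w; COUNT(*)→h](S))) → 2
  π[u,f](ρ[f/h](ρ[u/w](γ[w; COUNT(*)→h](S)))) → 2
  (R ∪ π[u,f](ρ[f/h](ρ[u/w](γ[w; COUNT(*)→h](S))))) → 8
  (T ⋈[e=f] (R ∪ π[u,f](ρ[f/h](ρ[u/w](γ[w; COUNT(*)→h](S)))))) → 6
  γ[u; MIN(e)→a]((T ⋈[e=f] (R ∪ π[u,f](ρ[f/h](ρ[u/w](γ[w; COUNT(*)→h](S))))))) → 2

|E| = 2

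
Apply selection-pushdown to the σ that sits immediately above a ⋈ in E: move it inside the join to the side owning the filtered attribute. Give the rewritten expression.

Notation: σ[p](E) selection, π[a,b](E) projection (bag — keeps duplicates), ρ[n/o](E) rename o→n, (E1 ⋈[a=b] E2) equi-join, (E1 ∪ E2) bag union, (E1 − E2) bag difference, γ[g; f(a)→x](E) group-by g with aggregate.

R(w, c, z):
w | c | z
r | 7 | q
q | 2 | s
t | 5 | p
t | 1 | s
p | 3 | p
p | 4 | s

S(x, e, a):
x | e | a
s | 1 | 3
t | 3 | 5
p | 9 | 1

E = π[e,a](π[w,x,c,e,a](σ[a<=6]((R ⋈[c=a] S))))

σ filters on a, owned by the right side.
E' = π[e,a](π[w,x,c,e,a]((R ⋈[c=a] σ[a<=6](S))))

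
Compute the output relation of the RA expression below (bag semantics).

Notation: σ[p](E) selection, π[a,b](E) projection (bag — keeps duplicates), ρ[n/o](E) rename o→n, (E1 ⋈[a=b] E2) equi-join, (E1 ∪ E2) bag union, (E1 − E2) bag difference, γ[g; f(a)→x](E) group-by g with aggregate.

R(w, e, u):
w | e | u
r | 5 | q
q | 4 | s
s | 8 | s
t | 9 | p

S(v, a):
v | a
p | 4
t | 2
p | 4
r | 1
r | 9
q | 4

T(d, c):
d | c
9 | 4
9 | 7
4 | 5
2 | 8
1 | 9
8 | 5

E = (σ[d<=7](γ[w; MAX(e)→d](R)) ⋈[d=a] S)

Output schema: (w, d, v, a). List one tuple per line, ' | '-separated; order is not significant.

Stepwise |·|:
  R → 4
  γ[w; MAX(e)→d](R) → 4
  σ[d<=7](γ[w; MAX(e)→d](R)) → 2
  S → 6
  (σ[d<=7](γ[w; MAX(e)→d](R)) ⋈[d=a] S) → 3

== RESULT ==
w | d | v | a
q | 4 | p | 4
q | 4 | p | 4
q | 4 | q | 4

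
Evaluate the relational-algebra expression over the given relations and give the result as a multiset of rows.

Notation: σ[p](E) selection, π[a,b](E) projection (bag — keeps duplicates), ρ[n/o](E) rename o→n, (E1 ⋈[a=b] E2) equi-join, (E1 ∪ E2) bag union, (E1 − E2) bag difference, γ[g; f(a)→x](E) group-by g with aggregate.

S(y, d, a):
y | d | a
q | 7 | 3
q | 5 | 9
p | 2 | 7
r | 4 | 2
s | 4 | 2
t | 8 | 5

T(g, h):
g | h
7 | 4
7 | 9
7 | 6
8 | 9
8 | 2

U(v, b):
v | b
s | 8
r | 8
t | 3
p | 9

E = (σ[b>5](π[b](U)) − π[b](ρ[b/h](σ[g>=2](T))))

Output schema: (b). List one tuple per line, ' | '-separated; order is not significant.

Stepwise |·|:
  U → 4
  π[b](U) → 4
  σ[b>5](π[b](U)) → 3
  T → 5
  σ[g>=2](T) → 5
  ρ[b/h](σ[g>=2](T)) → 5
  π[b](ρ[b/h](σ[g>=2](T))) → 5
  (σ[b>5](π[b](U)) − π[b](ρ[b/h](σ[g>=2](T)))) → 2

== RESULT ==
b
8
8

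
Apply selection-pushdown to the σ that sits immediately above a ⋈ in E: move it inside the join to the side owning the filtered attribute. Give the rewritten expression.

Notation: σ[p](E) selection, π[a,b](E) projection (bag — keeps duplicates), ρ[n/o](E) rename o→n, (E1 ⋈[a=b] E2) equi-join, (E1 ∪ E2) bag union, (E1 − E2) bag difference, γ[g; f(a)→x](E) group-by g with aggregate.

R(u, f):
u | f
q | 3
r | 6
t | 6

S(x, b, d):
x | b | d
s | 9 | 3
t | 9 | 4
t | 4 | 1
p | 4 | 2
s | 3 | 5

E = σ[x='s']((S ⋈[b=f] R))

σ filters on x, owned by the left side.
E' = (σ[x='s'](S) ⋈[b=f] R)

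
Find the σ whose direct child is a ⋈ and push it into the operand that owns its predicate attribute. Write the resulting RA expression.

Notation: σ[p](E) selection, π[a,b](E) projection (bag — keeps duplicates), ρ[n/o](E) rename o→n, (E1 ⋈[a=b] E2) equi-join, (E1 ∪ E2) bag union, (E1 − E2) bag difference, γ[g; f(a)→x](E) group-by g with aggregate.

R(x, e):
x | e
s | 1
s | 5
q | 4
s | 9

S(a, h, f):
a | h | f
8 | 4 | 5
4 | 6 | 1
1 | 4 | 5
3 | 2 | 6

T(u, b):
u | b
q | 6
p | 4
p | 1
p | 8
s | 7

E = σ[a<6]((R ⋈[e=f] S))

σ filters on a, owned by the right side.
E' = (R ⋈[e=f] σ[a<6](S))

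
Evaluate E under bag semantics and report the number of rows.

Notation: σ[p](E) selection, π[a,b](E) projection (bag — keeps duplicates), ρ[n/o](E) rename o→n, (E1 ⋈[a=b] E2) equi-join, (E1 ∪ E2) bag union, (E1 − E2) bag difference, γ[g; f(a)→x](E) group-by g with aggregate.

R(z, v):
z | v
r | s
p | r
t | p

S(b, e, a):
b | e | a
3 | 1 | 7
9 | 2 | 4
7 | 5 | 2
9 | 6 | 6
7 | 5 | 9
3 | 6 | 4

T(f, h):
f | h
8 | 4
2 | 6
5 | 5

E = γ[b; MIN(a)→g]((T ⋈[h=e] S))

Subexpression sizes:
  T → 3
  S → 6
  (T ⋈[h=e] S) → 4
  γ[b; MIN(a)→g]((T ⋈[h=e] S)) → 3

|E| = 3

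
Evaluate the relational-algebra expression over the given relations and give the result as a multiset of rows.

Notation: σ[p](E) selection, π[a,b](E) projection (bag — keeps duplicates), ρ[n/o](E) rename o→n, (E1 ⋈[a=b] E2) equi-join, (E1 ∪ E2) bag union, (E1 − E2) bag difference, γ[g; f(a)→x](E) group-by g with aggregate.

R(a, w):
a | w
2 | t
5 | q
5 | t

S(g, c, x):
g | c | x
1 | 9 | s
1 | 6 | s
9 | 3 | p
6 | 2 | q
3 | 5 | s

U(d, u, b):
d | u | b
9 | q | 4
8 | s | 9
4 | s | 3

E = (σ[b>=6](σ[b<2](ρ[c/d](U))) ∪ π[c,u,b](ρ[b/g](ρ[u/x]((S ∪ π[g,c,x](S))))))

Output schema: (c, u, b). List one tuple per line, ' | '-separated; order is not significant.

Per-node cardinality:
  U → 3
  ρ[c/d](U) → 3
  σ[b<2](ρ[c/d](U)) → 0
  σ[b>=6](σ[b<2](ρ[c/d](U))) → 0
  S → 5
  S → 5
  π[g,c,x](S) → 5
  (S ∪ π[g,c,x](S)) → 10
  ρ[u/x]((S ∪ π[g,c,x](S))) → 10
  ρ[b/g](ρ[u/x]((S ∪ π[g,c,x](S)))) → 10
  π[c,u,b](ρ[b/g](ρ[u/x]((S ∪ π[g,c,x](S))))) → 10
  (σ[b>=6](σ[b<2](ρ[c/d](U))) ∪ π[c,u,b](ρ[b/g](ρ[u/x]((S ∪ π[g,c,x](S)))))) → 10

== RESULT ==
c | u | b
2 | q | 6
2 | q | 6
3 | p | 9
3 | p | 9
5 | s | 3
5 | s | 3
6 | s | 1
6 | s | 1
9 | s | 1
9 | s | 1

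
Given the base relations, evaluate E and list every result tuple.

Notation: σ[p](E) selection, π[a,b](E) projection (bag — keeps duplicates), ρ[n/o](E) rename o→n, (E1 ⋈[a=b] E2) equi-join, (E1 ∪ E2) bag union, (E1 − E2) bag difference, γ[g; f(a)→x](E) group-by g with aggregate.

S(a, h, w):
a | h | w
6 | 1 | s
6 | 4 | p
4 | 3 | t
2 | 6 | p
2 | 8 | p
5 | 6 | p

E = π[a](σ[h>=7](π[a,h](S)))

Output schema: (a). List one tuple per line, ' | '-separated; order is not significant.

Stepwise |·|:
  S → 6
  π[a,h](S) → 6
  σ[h>=7](π[a,h](S)) → 1
  π[a](σ[h>=7](π[a,h](S))) → 1

== RESULT ==
a
2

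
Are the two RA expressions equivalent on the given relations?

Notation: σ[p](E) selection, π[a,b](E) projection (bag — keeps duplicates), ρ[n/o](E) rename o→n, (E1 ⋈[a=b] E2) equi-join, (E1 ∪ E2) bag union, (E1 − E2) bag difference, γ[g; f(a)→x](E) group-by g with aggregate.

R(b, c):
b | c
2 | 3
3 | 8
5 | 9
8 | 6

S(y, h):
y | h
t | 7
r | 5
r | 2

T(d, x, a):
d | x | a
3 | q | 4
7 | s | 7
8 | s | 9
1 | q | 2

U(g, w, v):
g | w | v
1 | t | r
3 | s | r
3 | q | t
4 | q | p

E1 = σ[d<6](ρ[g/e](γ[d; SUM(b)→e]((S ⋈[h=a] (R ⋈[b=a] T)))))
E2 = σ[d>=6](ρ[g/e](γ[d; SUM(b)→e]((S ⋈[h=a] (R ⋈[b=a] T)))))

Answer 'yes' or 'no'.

E1 stepwise |·|:
  S → 3
  R → 4
  T → 4
  (R ⋈[b=a] T) → 1
  (S ⋈[h=a] (R ⋈[b=a] T)) → 1
  γ[d; SUM(b)→e]((S ⋈[h=a] (R ⋈[b=a] T))) → 1
  ρ[g/e](γ[d; SUM(b)→e]((S ⋈[h=a] (R ⋈[b=a] T)))) → 1
  σ[d<6](ρ[g/e](γ[d; SUM(b)→e]((S ⋈[h=a] (R ⋈[b=a] T))))) → 1
E2 stepwise |·|:
  S → 3
  R → 4
  T → 4
  (R ⋈[b=a] T) → 1
  (S ⋈[h=a] (R ⋈[b=a] T)) → 1
  γ[d; SUM(b)→e]((S ⋈[h=a] (R ⋈[b=a] T))) → 1
  ρ[g/e](γ[d; SUM(b)→e]((S ⋈[h=a] (R ⋈[b=a] T)))) → 1
  σ[d>=6](ρ[g/e](γ[d; SUM(b)→e]((S ⋈[h=a] (R ⋈[b=a] T))))) → 0

E1 result:
d | g
1 | 2
E2 result:
d | g
(0 rows)
Witness: (1, 2) appears 1× in E1 but 0× in E2.

no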